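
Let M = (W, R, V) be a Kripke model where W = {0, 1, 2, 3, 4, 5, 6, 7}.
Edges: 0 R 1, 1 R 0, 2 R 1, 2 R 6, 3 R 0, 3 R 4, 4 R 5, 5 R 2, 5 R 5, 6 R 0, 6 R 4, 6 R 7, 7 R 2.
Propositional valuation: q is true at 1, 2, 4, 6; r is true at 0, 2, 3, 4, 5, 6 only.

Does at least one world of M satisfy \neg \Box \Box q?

Yes

Let φ = \neg \Box \Box q. Evaluate φ at each world:
  0 (successors {1}): φ is true.
  1 (successors {0}): φ is false.
  2 (successors {1, 6}): φ is true.
  3 (successors {0, 4}): φ is true.
  4 (successors {5}): φ is true.
  5 (successors {2, 5}): φ is true.
  6 (successors {0, 4, 7}): φ is true.
  7 (successors {2}): φ is false.
Detail at 0 (witness):
  At 0: \Box \Box q is false, so \neg \Box \Box q is true.
    At 0: \Box \Box q requires \Box q at every successor {1}.
      \Box q fails at 1, so \Box \Box q is false at 0.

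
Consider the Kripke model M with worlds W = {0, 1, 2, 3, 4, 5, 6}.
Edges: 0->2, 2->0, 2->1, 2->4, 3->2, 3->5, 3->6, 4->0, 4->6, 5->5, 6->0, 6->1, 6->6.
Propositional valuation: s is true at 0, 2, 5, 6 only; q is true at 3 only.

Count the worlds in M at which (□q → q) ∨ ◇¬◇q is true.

6

Recall that □ψ holds at a world iff ψ holds at every accessible world, and ◇ψ holds iff ψ holds at some accessible world.
Let φ = (□q → q) ∨ ◇¬◇q. Evaluate φ at each world:
  0 (successors {2}): φ is true.
  1 (successors ∅): φ is false.
  2 (successors {0, 1, 4}): φ is true.
  3 (successors {2, 5, 6}): φ is true.
  4 (successors {0, 6}): φ is true.
  5 (successors {5}): φ is true.
  6 (successors {0, 1, 6}): φ is true.
For instance, at 2:
  At 2: □q → q is true, ◇¬◇q is true, so (□q → q) ∨ ◇¬◇q is true.
    At 2: □q is false, q is false, so □q → q is true.
      At 2: □q requires q at every successor {0, 1, 4}.
        q fails at 0, so □q is false at 2.
    At 2: ◇¬◇q requires ¬◇q at some successor in {0, 1, 4}.
      ¬◇q holds at 0, so ◇¬◇q is true at 2.
Satisfying worlds: {0, 2, 3, 4, 5, 6}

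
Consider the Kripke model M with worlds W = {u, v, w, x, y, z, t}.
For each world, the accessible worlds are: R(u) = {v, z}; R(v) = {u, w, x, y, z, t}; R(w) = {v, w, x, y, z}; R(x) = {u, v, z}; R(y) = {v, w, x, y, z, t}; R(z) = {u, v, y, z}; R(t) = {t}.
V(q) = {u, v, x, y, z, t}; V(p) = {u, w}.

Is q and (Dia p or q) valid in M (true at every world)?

Recall that Dia ψ holds at a world iff ψ holds at some accessible world.
Let φ = q and (Dia p or q). Evaluate φ at each world:
  u (successors {v, z}): φ is true.
  v (successors {u, w, x, y, z, t}): φ is true.
  w (successors {v, w, x, y, z}): φ is false.
  x (successors {u, v, z}): φ is true.
  y (successors {v, w, x, y, z, t}): φ is true.
  z (successors {u, v, y, z}): φ is true.
  t (successors {t}): φ is true.
Detail at w (counterexample):
  At w: q is false, Dia p or q is true, so q and (Dia p or q) is false.
    At w: Dia p is true, q is false, so Dia p or q is true.
      At w: Dia p requires p at some successor in {v, w, x, y, z}.
        p holds at w, so Dia p is true at w.

No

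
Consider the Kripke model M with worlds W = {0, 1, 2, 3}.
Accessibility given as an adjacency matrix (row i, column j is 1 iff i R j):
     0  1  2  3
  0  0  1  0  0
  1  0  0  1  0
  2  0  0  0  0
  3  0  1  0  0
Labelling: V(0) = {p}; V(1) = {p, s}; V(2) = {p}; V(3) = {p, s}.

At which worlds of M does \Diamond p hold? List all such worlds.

0, 1, 3

Let φ = \Diamond p. Evaluate φ at each world:
  0 (successors {1}): φ is true.
  1 (successors {2}): φ is true.
  2 (successors ∅): φ is false.
  3 (successors {1}): φ is true.
For instance, at 1:
  At 1: \Diamond p requires p at some successor in {2}.
    p holds at 2, so \Diamond p is true at 1.
Satisfying worlds: {0, 1, 3}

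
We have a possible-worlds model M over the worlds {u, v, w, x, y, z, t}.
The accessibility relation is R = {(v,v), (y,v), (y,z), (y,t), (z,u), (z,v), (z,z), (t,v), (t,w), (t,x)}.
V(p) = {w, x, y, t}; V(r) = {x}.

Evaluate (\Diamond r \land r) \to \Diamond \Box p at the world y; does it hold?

At y: \Diamond r \land r is false, \Diamond \Box p is false, so (\Diamond r \land r) \to \Diamond \Box p is true.
  At y: \Diamond r is false, r is false, so \Diamond r \land r is false.
    At y: \Diamond r requires r at some successor in {v, z, t}.
      At v: r is false.
      At z: r is false.
      At t: r is false.
    So \Diamond r is false at y.
  At y: \Diamond \Box p requires \Box p at some successor in {v, z, t}.
    At v: \Box p is false.
    At z: \Box p is false.
    At t: \Box p is false.
  So \Diamond \Box p is false at y.

Yes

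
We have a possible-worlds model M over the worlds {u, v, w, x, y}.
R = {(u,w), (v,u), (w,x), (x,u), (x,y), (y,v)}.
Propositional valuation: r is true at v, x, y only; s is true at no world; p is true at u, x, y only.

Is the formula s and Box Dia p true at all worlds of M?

No

Let φ = s and Box Dia p. Evaluate φ at each world:
  u (successors {w}): φ is false.
  v (successors {u}): φ is false.
  w (successors {x}): φ is false.
  x (successors {u, y}): φ is false.
  y (successors {v}): φ is false.
Detail at u (counterexample):
  At u: s is false, Box Dia p is true, so s and Box Dia p is false.
    At u: Box Dia p requires Dia p at every successor {w}.
      At w: Dia p is true.
    So Box Dia p is true at u.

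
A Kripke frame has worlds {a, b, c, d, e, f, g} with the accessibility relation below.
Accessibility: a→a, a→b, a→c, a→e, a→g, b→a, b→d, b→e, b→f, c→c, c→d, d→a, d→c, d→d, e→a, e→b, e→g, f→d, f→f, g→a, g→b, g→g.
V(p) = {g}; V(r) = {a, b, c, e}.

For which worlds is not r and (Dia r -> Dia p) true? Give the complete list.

Let φ = not r and (Dia r -> Dia p). Evaluate φ at each world:
  a (successors {a, b, c, e, g}): φ is false.
  b (successors {a, d, e, f}): φ is false.
  c (successors {c, d}): φ is false.
  d (successors {a, c, d}): φ is false.
  e (successors {a, b, g}): φ is false.
  f (successors {d, f}): φ is true.
  g (successors {a, b, g}): φ is true.
For instance, at e:
  At e: not r is false, Dia r -> Dia p is true, so not r and (Dia r -> Dia p) is false.
    At e: Dia r is true, Dia p is true, so Dia r -> Dia p is true.
      At e: Dia r requires r at some successor in {a, b, g}.
        r holds at a, so Dia r is true at e.
      At e: Dia p requires p at some successor in {a, b, g}.
        p holds at g, so Dia p is true at e.
Satisfying worlds: {f, g}

f, g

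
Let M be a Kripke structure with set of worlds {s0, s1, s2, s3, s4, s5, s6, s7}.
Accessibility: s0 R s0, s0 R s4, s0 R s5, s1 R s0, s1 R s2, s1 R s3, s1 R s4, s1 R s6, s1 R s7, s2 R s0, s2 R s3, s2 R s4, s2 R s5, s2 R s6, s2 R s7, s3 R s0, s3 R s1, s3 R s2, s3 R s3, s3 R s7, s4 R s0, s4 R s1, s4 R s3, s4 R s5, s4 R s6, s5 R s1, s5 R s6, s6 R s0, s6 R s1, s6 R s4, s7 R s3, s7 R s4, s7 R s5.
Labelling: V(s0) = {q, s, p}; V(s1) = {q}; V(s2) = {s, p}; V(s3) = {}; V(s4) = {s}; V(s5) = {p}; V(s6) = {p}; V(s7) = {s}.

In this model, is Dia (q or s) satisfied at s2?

Yes

At s2: Dia (q or s) requires q or s at some successor in {s0, s3, s4, s5, s6, s7}.
  q or s holds at s0, so Dia (q or s) is true at s2.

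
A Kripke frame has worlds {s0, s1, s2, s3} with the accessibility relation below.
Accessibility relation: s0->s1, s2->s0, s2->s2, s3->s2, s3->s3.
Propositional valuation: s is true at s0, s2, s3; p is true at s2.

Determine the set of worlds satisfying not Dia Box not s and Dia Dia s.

Let φ = not Dia Box not s and Dia Dia s. Evaluate φ at each world:
  s0 (successors {s1}): φ is false.
  s1 (successors ∅): φ is false.
  s2 (successors {s0, s2}): φ is false.
  s3 (successors {s2, s3}): φ is true.
For instance, at s0:
  At s0: not Dia Box not s is false, Dia Dia s is false, so not Dia Box not s and Dia Dia s is false.
    At s0: Dia Box not s is true, so not Dia Box not s is false.
      At s0: Dia Box not s requires Box not s at some successor in {s1}.
        Box not s holds at s1, so Dia Box not s is true at s0.
    At s0: Dia Dia s requires Dia s at some successor in {s1}.
      At s1: Dia s is false.
    So Dia Dia s is false at s0.
Satisfying worlds: {s3}

s3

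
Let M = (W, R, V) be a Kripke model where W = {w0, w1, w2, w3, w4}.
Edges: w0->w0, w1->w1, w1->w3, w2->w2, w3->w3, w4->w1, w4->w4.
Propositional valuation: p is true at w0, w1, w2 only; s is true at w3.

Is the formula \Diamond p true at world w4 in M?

Yes

Recall that \Diamond ψ holds at a world iff ψ holds at some accessible world.
At w4: \Diamond p requires p at some successor in {w1, w4}.
  p holds at w1, so \Diamond p is true at w4.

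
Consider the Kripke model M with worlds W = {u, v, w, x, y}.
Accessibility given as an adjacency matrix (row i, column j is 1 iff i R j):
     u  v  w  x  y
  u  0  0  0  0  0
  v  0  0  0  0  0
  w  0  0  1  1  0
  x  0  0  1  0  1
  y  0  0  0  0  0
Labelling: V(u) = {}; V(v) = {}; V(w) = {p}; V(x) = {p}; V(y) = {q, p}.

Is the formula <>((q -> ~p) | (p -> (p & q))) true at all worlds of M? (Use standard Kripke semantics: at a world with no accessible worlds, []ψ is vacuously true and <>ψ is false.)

No

Recall that <>ψ holds at a world iff ψ holds at some accessible world.
Let φ = <>((q -> ~p) | (p -> (p & q))). Evaluate φ at each world:
  u (successors ∅): φ is false.
  v (successors ∅): φ is false.
  w (successors {w, x}): φ is true.
  x (successors {w, y}): φ is true.
  y (successors ∅): φ is false.
Detail at u (counterexample):
  At u: no accessible worlds, so <>((q -> ~p) | (p -> (p & q))) is false.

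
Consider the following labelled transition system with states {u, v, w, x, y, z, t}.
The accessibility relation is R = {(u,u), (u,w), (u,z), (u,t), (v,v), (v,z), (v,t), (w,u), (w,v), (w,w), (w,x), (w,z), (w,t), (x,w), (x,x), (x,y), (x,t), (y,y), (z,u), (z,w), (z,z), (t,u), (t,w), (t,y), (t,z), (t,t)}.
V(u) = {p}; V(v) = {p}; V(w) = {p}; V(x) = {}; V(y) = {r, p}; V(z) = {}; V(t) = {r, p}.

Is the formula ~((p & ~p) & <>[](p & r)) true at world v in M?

Yes

Recall that []ψ holds at a world iff ψ holds at every accessible world, and <>ψ holds iff ψ holds at some accessible world.
At v: (p & ~p) & <>[](p & r) is false, so ~((p & ~p) & <>[](p & r)) is true.
  At v: p & ~p is false, <>[](p & r) is false, so (p & ~p) & <>[](p & r) is false.
    At v: <>[](p & r) requires [](p & r) at some successor in {v, z, t}.
      At v: [](p & r) is false.
      At z: [](p & r) is false.
      At t: [](p & r) is false.
    So <>[](p & r) is false at v.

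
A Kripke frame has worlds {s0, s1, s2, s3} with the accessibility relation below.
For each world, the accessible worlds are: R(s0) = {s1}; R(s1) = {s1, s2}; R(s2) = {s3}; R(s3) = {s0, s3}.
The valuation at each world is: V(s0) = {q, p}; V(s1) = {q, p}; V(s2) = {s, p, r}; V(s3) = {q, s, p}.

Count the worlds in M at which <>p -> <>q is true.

Recall that <>ψ holds at a world iff ψ holds at some accessible world.
Let φ = <>p -> <>q. Evaluate φ at each world:
  s0 (successors {s1}): φ is true.
  s1 (successors {s1, s2}): φ is true.
  s2 (successors {s3}): φ is true.
  s3 (successors {s0, s3}): φ is true.
For instance, at s1:
  At s1: <>p is true, <>q is true, so <>p -> <>q is true.
    At s1: <>p requires p at some successor in {s1, s2}.
      p holds at s1, so <>p is true at s1.
    At s1: <>q requires q at some successor in {s1, s2}.
      q holds at s1, so <>q is true at s1.
Satisfying worlds: {s0, s1, s2, s3}

4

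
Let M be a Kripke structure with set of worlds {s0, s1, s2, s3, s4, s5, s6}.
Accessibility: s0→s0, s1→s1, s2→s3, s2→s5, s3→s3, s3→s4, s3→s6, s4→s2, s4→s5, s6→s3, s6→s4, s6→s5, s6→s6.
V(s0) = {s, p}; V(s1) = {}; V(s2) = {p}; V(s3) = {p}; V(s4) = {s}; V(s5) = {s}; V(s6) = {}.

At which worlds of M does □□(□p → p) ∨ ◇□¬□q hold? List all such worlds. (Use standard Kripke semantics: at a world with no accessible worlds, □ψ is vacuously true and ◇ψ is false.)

Let φ = □□(□p → p) ∨ ◇□¬□q. Evaluate φ at each world:
  s0 (successors {s0}): φ is true.
  s1 (successors {s1}): φ is true.
  s2 (successors {s3, s5}): φ is true.
  s3 (successors {s3, s4, s6}): φ is true.
  s4 (successors {s2, s5}): φ is true.
  s5 (successors ∅): φ is true.
  s6 (successors {s3, s4, s5, s6}): φ is true.
For instance, at s1:
  At s1: □□(□p → p) is true, ◇□¬□q is true, so □□(□p → p) ∨ ◇□¬□q is true.
    At s1: □□(□p → p) requires □(□p → p) at every successor {s1}.
      At s1: □(□p → p) is true.
    So □□(□p → p) is true at s1.
    At s1: ◇□¬□q requires □¬□q at some successor in {s1}.
      □¬□q holds at s1, so ◇□¬□q is true at s1.
Satisfying worlds: {s0, s1, s2, s3, s4, s5, s6}

s0, s1, s2, s3, s4, s5, s6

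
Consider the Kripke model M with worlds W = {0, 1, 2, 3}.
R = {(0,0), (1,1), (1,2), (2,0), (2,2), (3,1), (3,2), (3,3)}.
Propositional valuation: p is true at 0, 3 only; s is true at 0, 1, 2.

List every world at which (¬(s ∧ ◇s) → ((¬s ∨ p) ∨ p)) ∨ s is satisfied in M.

0, 1, 2, 3

Let φ = (¬(s ∧ ◇s) → ((¬s ∨ p) ∨ p)) ∨ s. Evaluate φ at each world:
  0 (successors {0}): φ is true.
  1 (successors {1, 2}): φ is true.
  2 (successors {0, 2}): φ is true.
  3 (successors {1, 2, 3}): φ is true.
For instance, at 1:
  At 1: ¬(s ∧ ◇s) → ((¬s ∨ p) ∨ p) is true, s is true, so (¬(s ∧ ◇s) → ((¬s ∨ p) ∨ p)) ∨ s is true.
    At 1: ¬(s ∧ ◇s) is false, (¬s ∨ p) ∨ p is false, so ¬(s ∧ ◇s) → ((¬s ∨ p) ∨ p) is true.
      At 1: s ∧ ◇s is true, so ¬(s ∧ ◇s) is false.
Satisfying worlds: {0, 1, 2, 3}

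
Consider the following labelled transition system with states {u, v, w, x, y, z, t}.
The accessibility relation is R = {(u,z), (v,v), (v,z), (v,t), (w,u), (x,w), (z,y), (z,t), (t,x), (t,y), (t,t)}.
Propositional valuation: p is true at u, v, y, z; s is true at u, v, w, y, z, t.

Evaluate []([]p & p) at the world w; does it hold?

At w: []([]p & p) requires []p & p at every successor {u}.
    At u: []p is true, p is true, so []p & p is true.
      At u: []p requires p at every successor {z}.
        At z: p is true.
      So []p is true at u.
So []([]p & p) is true at w.

Yes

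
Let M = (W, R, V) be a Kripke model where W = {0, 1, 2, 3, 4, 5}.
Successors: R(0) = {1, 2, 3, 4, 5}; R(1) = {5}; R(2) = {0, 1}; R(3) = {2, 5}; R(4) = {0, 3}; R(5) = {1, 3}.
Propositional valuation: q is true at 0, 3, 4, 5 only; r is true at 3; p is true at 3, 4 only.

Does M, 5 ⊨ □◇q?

Yes

At 5: □◇q requires ◇q at every successor {1, 3}.
    At 1: ◇q requires q at some successor in {5}.
      q holds at 5, so ◇q is true at 1.
    At 3: ◇q requires q at some successor in {2, 5}.
      q holds at 5, so ◇q is true at 3.
So □◇q is true at 5.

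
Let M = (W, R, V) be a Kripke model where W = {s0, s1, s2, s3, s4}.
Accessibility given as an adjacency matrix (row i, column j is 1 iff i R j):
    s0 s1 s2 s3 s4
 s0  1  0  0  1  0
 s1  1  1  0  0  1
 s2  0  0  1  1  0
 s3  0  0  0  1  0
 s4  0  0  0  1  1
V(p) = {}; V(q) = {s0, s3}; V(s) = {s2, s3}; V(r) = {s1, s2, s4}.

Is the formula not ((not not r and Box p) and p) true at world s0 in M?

Yes

Recall that Box ψ holds at a world iff ψ holds at every accessible world, and Dia ψ holds iff ψ holds at some accessible world.
At s0: (not not r and Box p) and p is false, so not ((not not r and Box p) and p) is true.
  At s0: not not r and Box p is false, p is false, so (not not r and Box p) and p is false.
    At s0: not not r is false, Box p is false, so not not r and Box p is false.
      At s0: Box p requires p at every successor {s0, s3}.
        p fails at s0, so Box p is false at s0.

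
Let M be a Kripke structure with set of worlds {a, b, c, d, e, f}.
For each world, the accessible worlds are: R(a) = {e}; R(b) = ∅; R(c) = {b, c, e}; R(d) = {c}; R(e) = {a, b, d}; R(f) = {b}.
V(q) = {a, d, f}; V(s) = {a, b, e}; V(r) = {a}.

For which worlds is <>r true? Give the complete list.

Let φ = <>r. Evaluate φ at each world:
  a (successors {e}): φ is false.
  b (successors ∅): φ is false.
  c (successors {b, c, e}): φ is false.
  d (successors {c}): φ is false.
  e (successors {a, b, d}): φ is true.
  f (successors {b}): φ is false.
For instance, at a:
  At a: <>r requires r at some successor in {e}.
    At e: r is false.
  So <>r is false at a.
Satisfying worlds: {e}

e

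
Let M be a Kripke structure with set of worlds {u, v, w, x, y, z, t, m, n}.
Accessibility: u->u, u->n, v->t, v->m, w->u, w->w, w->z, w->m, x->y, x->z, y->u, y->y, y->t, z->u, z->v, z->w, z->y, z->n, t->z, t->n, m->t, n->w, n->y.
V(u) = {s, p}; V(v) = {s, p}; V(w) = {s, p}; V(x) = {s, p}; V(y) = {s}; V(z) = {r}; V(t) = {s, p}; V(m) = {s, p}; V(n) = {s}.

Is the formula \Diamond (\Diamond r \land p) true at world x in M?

No

Recall that \Diamond ψ holds at a world iff ψ holds at some accessible world.
At x: \Diamond (\Diamond r \land p) requires \Diamond r \land p at some successor in {y, z}.
  At y: \Diamond r \land p is false.
  At z: \Diamond r \land p is false.
So \Diamond (\Diamond r \land p) is false at x.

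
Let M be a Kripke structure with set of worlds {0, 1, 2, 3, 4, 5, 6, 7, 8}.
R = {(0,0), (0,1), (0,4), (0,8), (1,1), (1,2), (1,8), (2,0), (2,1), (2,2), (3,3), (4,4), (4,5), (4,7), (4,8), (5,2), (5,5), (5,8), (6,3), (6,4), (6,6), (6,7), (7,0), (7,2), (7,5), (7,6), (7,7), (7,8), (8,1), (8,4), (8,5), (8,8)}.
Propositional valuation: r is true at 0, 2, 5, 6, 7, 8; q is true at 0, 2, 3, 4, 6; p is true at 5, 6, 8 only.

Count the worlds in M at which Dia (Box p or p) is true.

7

Let φ = Dia (Box p or p). Evaluate φ at each world:
  0 (successors {0, 1, 4, 8}): φ is true.
  1 (successors {1, 2, 8}): φ is true.
  2 (successors {0, 1, 2}): φ is false.
  3 (successors {3}): φ is false.
  4 (successors {4, 5, 7, 8}): φ is true.
  5 (successors {2, 5, 8}): φ is true.
  6 (successors {3, 4, 6, 7}): φ is true.
  7 (successors {0, 2, 5, 6, 7, 8}): φ is true.
  8 (successors {1, 4, 5, 8}): φ is true.
For instance, at 3:
  At 3: Dia (Box p or p) requires Box p or p at some successor in {3}.
    At 3: Box p or p is false.
  So Dia (Box p or p) is false at 3.
Satisfying worlds: {0, 1, 4, 5, 6, 7, 8}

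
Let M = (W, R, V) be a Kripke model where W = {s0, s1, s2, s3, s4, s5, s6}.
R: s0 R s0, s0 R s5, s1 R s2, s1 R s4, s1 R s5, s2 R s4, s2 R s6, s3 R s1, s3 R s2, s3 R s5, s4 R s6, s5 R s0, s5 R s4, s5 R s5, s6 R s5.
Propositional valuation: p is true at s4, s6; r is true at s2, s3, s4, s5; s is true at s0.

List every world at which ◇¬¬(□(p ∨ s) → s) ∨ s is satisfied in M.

s0, s1, s2, s3, s4, s5, s6

Let φ = ◇¬¬(□(p ∨ s) → s) ∨ s. Evaluate φ at each world:
  s0 (successors {s0, s5}): φ is true.
  s1 (successors {s2, s4, s5}): φ is true.
  s2 (successors {s4, s6}): φ is true.
  s3 (successors {s1, s2, s5}): φ is true.
  s4 (successors {s6}): φ is true.
  s5 (successors {s0, s4, s5}): φ is true.
  s6 (successors {s5}): φ is true.
For instance, at s3:
  At s3: ◇¬¬(□(p ∨ s) → s) is true, s is false, so ◇¬¬(□(p ∨ s) → s) ∨ s is true.
    At s3: ◇¬¬(□(p ∨ s) → s) requires ¬¬(□(p ∨ s) → s) at some successor in {s1, s2, s5}.
      ¬¬(□(p ∨ s) → s) holds at s1, so ◇¬¬(□(p ∨ s) → s) is true at s3.
Satisfying worlds: {s0, s1, s2, s3, s4, s5, s6}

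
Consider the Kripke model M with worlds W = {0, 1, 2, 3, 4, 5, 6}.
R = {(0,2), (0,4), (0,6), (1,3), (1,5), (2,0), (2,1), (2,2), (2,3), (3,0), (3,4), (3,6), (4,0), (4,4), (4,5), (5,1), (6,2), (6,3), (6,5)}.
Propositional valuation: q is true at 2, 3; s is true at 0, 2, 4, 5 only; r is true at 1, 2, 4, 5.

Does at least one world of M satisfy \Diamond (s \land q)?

Yes

Recall that \Diamond ψ holds at a world iff ψ holds at some accessible world.
Let φ = \Diamond (s \land q). Evaluate φ at each world:
  0 (successors {2, 4, 6}): φ is true.
  1 (successors {3, 5}): φ is false.
  2 (successors {0, 1, 2, 3}): φ is true.
  3 (successors {0, 4, 6}): φ is false.
  4 (successors {0, 4, 5}): φ is false.
  5 (successors {1}): φ is false.
  6 (successors {2, 3, 5}): φ is true.
Detail at 0 (witness):
  At 0: \Diamond (s \land q) requires s \land q at some successor in {2, 4, 6}.
    s \land q holds at 2, so \Diamond (s \land q) is true at 0.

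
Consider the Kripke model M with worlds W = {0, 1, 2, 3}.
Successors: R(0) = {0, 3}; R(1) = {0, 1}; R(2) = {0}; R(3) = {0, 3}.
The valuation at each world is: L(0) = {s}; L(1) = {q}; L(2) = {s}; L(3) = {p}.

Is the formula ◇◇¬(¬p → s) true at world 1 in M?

Yes

Recall that ◇ψ holds at a world iff ψ holds at some accessible world.
At 1: ◇◇¬(¬p → s) requires ◇¬(¬p → s) at some successor in {0, 1}.
  ◇¬(¬p → s) holds at 1, so ◇◇¬(¬p → s) is true at 1.
    At 1: ◇¬(¬p → s) requires ¬(¬p → s) at some successor in {0, 1}.
      ¬(¬p → s) holds at 1, so ◇¬(¬p → s) is true at 1.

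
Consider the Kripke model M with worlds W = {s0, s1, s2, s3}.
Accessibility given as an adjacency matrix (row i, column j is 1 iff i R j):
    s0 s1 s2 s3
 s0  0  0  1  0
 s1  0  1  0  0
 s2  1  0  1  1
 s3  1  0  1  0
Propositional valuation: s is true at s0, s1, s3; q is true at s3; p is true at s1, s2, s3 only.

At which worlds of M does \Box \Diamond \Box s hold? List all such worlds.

Recall that \Box ψ holds at a world iff ψ holds at every accessible world, and \Diamond ψ holds iff ψ holds at some accessible world.
Let φ = \Box \Diamond \Box s. Evaluate φ at each world:
  s0 (successors {s2}): φ is false.
  s1 (successors {s1}): φ is true.
  s2 (successors {s0, s2, s3}): φ is false.
  s3 (successors {s0, s2}): φ is false.
For instance, at s3:
  At s3: \Box \Diamond \Box s requires \Diamond \Box s at every successor {s0, s2}.
    \Diamond \Box s fails at s0, so \Box \Diamond \Box s is false at s3.
      At s0: \Diamond \Box s requires \Box s at some successor in {s2}.
        At s2: \Box s is false.
      So \Diamond \Box s is false at s0.
Satisfying worlds: {s1}

s1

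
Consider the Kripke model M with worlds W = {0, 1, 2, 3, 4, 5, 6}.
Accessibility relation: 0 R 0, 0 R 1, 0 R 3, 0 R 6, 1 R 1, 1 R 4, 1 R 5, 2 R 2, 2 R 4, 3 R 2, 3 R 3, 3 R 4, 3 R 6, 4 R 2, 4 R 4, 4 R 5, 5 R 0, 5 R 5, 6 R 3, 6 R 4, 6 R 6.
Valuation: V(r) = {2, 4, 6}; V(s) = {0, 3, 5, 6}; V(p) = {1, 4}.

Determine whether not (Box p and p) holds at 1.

Yes

At 1: Box p and p is false, so not (Box p and p) is true.
  At 1: Box p is false, p is true, so Box p and p is false.
    At 1: Box p requires p at every successor {1, 4, 5}.
      p fails at 5, so Box p is false at 1.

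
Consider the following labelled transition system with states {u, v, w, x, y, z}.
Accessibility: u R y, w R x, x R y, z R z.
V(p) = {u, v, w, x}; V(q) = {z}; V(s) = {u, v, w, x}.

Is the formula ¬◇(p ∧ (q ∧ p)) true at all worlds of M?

Yes

Let φ = ¬◇(p ∧ (q ∧ p)). Evaluate φ at each world:
  u (successors {y}): φ is true.
  v (successors ∅): φ is true.
  w (successors {x}): φ is true.
  x (successors {y}): φ is true.
  y (successors ∅): φ is true.
  z (successors {z}): φ is true.
For instance, at u:
  At u: ◇(p ∧ (q ∧ p)) is false, so ¬◇(p ∧ (q ∧ p)) is true.
    At u: ◇(p ∧ (q ∧ p)) requires p ∧ (q ∧ p) at some successor in {y}.
      At y: p ∧ (q ∧ p) is false.
    So ◇(p ∧ (q ∧ p)) is false at u.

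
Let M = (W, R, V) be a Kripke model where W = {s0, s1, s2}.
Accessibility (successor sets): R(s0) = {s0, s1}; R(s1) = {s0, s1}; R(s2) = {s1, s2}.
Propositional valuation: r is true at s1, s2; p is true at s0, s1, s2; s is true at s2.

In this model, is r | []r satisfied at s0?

No

At s0: r is false, []r is false, so r | []r is false.
  At s0: []r requires r at every successor {s0, s1}.
    r fails at s0, so []r is false at s0.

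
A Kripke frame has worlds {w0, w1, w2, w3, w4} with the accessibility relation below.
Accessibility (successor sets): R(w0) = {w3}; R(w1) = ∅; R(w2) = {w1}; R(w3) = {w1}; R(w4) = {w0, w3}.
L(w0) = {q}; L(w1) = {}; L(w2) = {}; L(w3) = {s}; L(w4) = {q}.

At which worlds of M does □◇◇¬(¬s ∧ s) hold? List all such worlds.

w1

Let φ = □◇◇¬(¬s ∧ s). Evaluate φ at each world:
  w0 (successors {w3}): φ is false.
  w1 (successors ∅): φ is true.
  w2 (successors {w1}): φ is false.
  w3 (successors {w1}): φ is false.
  w4 (successors {w0, w3}): φ is false.
For instance, at w4:
  At w4: □◇◇¬(¬s ∧ s) requires ◇◇¬(¬s ∧ s) at every successor {w0, w3}.
    ◇◇¬(¬s ∧ s) fails at w3, so □◇◇¬(¬s ∧ s) is false at w4.
      At w3: ◇◇¬(¬s ∧ s) requires ◇¬(¬s ∧ s) at some successor in {w1}.
        At w1: ◇¬(¬s ∧ s) is false.
      So ◇◇¬(¬s ∧ s) is false at w3.
Satisfying worlds: {w1}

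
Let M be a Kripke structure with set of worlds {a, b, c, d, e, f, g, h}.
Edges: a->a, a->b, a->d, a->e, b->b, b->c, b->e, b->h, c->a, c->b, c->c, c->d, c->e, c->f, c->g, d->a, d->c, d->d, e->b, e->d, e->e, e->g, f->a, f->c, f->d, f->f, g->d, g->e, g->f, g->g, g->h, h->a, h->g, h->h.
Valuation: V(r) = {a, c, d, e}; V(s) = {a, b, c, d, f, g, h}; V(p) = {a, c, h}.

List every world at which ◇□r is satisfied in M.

Let φ = ◇□r. Evaluate φ at each world:
  a (successors {a, b, d, e}): φ is true.
  b (successors {b, c, e, h}): φ is false.
  c (successors {a, b, c, d, e, f, g}): φ is true.
  d (successors {a, c, d}): φ is true.
  e (successors {b, d, e, g}): φ is true.
  f (successors {a, c, d, f}): φ is true.
  g (successors {d, e, f, g, h}): φ is true.
  h (successors {a, g, h}): φ is false.
For instance, at d:
  At d: ◇□r requires □r at some successor in {a, c, d}.
    □r holds at d, so ◇□r is true at d.
      At d: □r requires r at every successor {a, c, d}.
        At a: r is true.
        At c: r is true.
        At d: r is true.
      So □r is true at d.
Satisfying worlds: {a, c, d, e, f, g}

a, c, d, e, f, g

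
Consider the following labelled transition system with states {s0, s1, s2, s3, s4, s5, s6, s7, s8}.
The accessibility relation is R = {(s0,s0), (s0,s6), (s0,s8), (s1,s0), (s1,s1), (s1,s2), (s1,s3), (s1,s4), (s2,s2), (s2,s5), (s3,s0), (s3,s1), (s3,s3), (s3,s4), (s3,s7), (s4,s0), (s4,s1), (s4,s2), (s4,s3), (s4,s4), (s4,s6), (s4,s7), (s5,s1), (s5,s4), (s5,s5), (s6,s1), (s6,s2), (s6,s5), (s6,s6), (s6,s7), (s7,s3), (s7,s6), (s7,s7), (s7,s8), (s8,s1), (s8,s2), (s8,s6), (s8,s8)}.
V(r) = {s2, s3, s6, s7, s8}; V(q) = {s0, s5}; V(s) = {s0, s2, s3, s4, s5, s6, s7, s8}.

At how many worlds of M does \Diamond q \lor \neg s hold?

7

Let φ = \Diamond q \lor \neg s. Evaluate φ at each world:
  s0 (successors {s0, s6, s8}): φ is true.
  s1 (successors {s0, s1, s2, s3, s4}): φ is true.
  s2 (successors {s2, s5}): φ is true.
  s3 (successors {s0, s1, s3, s4, s7}): φ is true.
  s4 (successors {s0, s1, s2, s3, s4, s6, s7}): φ is true.
  s5 (successors {s1, s4, s5}): φ is true.
  s6 (successors {s1, s2, s5, s6, s7}): φ is true.
  s7 (successors {s3, s6, s7, s8}): φ is false.
  s8 (successors {s1, s2, s6, s8}): φ is false.
For instance, at s2:
  At s2: \Diamond q is true, \neg s is false, so \Diamond q \lor \neg s is true.
    At s2: \Diamond q requires q at some successor in {s2, s5}.
      q holds at s5, so \Diamond q is true at s2.
Satisfying worlds: {s0, s1, s2, s3, s4, s5, s6}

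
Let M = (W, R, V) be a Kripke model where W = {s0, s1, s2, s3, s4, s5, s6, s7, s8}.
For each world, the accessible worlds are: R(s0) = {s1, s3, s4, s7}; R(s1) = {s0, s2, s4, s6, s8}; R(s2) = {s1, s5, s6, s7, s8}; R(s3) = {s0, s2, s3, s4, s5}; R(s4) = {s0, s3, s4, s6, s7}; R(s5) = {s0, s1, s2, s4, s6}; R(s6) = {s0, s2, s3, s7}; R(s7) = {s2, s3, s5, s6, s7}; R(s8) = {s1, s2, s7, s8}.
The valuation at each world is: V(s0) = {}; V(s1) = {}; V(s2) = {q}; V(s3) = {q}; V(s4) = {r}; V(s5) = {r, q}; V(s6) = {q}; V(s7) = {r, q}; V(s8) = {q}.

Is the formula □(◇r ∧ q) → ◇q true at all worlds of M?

Recall that □ψ holds at a world iff ψ holds at every accessible world, and ◇ψ holds iff ψ holds at some accessible world.
Let φ = □(◇r ∧ q) → ◇q. Evaluate φ at each world:
  s0 (successors {s1, s3, s4, s7}): φ is true.
  s1 (successors {s0, s2, s4, s6, s8}): φ is true.
  s2 (successors {s1, s5, s6, s7, s8}): φ is true.
  s3 (successors {s0, s2, s3, s4, s5}): φ is true.
  s4 (successors {s0, s3, s4, s6, s7}): φ is true.
  s5 (successors {s0, s1, s2, s4, s6}): φ is true.
  s6 (successors {s0, s2, s3, s7}): φ is true.
  s7 (successors {s2, s3, s5, s6, s7}): φ is true.
  s8 (successors {s1, s2, s7, s8}): φ is true.
For instance, at s6:
  At s6: □(◇r ∧ q) is false, ◇q is true, so □(◇r ∧ q) → ◇q is true.
    At s6: □(◇r ∧ q) requires ◇r ∧ q at every successor {s0, s2, s3, s7}.
      ◇r ∧ q fails at s0, so □(◇r ∧ q) is false at s6.
    At s6: ◇q requires q at some successor in {s0, s2, s3, s7}.
      q holds at s2, so ◇q is true at s6.

Yes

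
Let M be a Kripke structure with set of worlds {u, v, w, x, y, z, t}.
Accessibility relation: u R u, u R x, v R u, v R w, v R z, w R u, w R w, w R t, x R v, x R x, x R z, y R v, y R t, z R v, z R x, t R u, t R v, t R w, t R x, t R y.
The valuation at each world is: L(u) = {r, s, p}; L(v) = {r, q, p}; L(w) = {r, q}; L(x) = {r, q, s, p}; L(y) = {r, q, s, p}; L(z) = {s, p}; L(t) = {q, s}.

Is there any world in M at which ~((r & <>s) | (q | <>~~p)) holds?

No

Let φ = ~((r & <>s) | (q | <>~~p)). Evaluate φ at each world:
  u (successors {u, x}): φ is false.
  v (successors {u, w, z}): φ is false.
  w (successors {u, w, t}): φ is false.
  x (successors {v, x, z}): φ is false.
  y (successors {v, t}): φ is false.
  z (successors {v, x}): φ is false.
  t (successors {u, v, w, x, y}): φ is false.
For instance, at z:
  At z: (r & <>s) | (q | <>~~p) is true, so ~((r & <>s) | (q | <>~~p)) is false.
    At z: r & <>s is false, q | <>~~p is true, so (r & <>s) | (q | <>~~p) is true.
      At z: r is false, <>s is true, so r & <>s is false.
      At z: q is false, <>~~p is true, so q | <>~~p is true.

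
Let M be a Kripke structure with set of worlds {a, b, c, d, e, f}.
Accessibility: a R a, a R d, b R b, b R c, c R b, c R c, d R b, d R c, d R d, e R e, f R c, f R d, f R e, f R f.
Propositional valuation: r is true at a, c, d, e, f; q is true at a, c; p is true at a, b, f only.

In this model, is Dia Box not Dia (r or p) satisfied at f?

At f: Dia Box not Dia (r or p) requires Box not Dia (r or p) at some successor in {c, d, e, f}.
  At c: Box not Dia (r or p) is false.
  At d: Box not Dia (r or p) is false.
  At e: Box not Dia (r or p) is false.
  At f: Box not Dia (r or p) is false.
So Dia Box not Dia (r or p) is false at f.

No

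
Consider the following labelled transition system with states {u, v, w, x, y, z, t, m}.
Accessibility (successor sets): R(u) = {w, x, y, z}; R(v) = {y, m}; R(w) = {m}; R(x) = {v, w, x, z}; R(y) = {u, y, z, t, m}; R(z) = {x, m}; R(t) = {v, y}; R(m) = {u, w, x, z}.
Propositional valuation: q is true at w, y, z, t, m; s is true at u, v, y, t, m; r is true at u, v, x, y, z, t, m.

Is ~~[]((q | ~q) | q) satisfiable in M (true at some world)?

Recall that []ψ holds at a world iff ψ holds at every accessible world, and <>ψ holds iff ψ holds at some accessible world.
Let φ = ~~[]((q | ~q) | q). Evaluate φ at each world:
  u (successors {w, x, y, z}): φ is true.
  v (successors {y, m}): φ is true.
  w (successors {m}): φ is true.
  x (successors {v, w, x, z}): φ is true.
  y (successors {u, y, z, t, m}): φ is true.
  z (successors {x, m}): φ is true.
  t (successors {v, y}): φ is true.
  m (successors {u, w, x, z}): φ is true.
Detail at u (witness):
  At u: ~[]((q | ~q) | q) is false, so ~~[]((q | ~q) | q) is true.
    At u: []((q | ~q) | q) is true, so ~[]((q | ~q) | q) is false.
      At u: []((q | ~q) | q) requires (q | ~q) | q at every successor {w, x, y, z}.
        At w: (q | ~q) | q is true.
        At x: (q | ~q) | q is true.
        At y: (q | ~q) | q is true.
        At z: (q | ~q) | q is true.
      So []((q | ~q) | q) is true at u.

Yes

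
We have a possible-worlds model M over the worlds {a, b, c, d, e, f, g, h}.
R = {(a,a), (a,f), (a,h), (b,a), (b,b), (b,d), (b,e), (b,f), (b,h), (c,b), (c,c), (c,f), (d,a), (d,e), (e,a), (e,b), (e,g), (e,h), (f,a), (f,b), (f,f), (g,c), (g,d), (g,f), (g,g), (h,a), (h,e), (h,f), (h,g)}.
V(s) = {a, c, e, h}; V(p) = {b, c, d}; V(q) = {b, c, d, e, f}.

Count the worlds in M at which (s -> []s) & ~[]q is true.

Let φ = (s -> []s) & ~[]q. Evaluate φ at each world:
  a (successors {a, f, h}): φ is false.
  b (successors {a, b, d, e, f, h}): φ is true.
  c (successors {b, c, f}): φ is false.
  d (successors {a, e}): φ is true.
  e (successors {a, b, g, h}): φ is false.
  f (successors {a, b, f}): φ is true.
  g (successors {c, d, f, g}): φ is true.
  h (successors {a, e, f, g}): φ is false.
For instance, at g:
  At g: s -> []s is true, ~[]q is true, so (s -> []s) & ~[]q is true.
    At g: s is false, []s is false, so s -> []s is true.
      At g: []s requires s at every successor {c, d, f, g}.
        s fails at d, so []s is false at g.
    At g: []q is false, so ~[]q is true.
      At g: []q requires q at every successor {c, d, f, g}.
        q fails at g, so []q is false at g.
Satisfying worlds: {b, d, f, g}

4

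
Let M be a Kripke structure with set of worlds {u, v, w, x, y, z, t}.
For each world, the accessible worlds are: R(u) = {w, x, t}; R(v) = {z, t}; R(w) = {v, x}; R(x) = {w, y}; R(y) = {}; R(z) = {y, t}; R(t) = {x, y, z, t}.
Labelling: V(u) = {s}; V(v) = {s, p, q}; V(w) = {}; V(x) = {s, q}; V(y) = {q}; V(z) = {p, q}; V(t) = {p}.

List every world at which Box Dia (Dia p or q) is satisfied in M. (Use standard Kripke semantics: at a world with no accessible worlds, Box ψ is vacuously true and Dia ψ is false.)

Let φ = Box Dia (Dia p or q). Evaluate φ at each world:
  u (successors {w, x, t}): φ is true.
  v (successors {z, t}): φ is true.
  w (successors {v, x}): φ is true.
  x (successors {w, y}): φ is false.
  y (successors ∅): φ is true.
  z (successors {y, t}): φ is false.
  t (successors {x, y, z, t}): φ is false.
For instance, at t:
  At t: Box Dia (Dia p or q) requires Dia (Dia p or q) at every successor {x, y, z, t}.
    Dia (Dia p or q) fails at y, so Box Dia (Dia p or q) is false at t.
      At y: no accessible worlds, so Dia (Dia p or q) is false.
Satisfying worlds: {u, v, w, y}

u, v, w, y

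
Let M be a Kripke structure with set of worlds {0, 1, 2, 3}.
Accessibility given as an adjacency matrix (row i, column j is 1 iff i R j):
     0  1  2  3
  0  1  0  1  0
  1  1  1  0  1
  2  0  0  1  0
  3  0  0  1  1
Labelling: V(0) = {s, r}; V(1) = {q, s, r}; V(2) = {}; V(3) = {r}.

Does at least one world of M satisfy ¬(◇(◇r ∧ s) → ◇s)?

Let φ = ¬(◇(◇r ∧ s) → ◇s). Evaluate φ at each world:
  0 (successors {0, 2}): φ is false.
  1 (successors {0, 1, 3}): φ is false.
  2 (successors {2}): φ is false.
  3 (successors {2, 3}): φ is false.
For instance, at 0:
  At 0: ◇(◇r ∧ s) → ◇s is true, so ¬(◇(◇r ∧ s) → ◇s) is false.
    At 0: ◇(◇r ∧ s) is true, ◇s is true, so ◇(◇r ∧ s) → ◇s is true.
      At 0: ◇(◇r ∧ s) requires ◇r ∧ s at some successor in {0, 2}.
        ◇r ∧ s holds at 0, so ◇(◇r ∧ s) is true at 0.
      At 0: ◇s requires s at some successor in {0, 2}.
        s holds at 0, so ◇s is true at 0.

No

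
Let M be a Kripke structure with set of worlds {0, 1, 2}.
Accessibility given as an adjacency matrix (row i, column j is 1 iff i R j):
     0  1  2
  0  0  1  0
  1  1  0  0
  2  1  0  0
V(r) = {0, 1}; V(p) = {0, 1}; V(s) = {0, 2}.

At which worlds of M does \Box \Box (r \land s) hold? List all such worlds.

Let φ = \Box \Box (r \land s). Evaluate φ at each world:
  0 (successors {1}): φ is true.
  1 (successors {0}): φ is false.
  2 (successors {0}): φ is false.
For instance, at 2:
  At 2: \Box \Box (r \land s) requires \Box (r \land s) at every successor {0}.
    \Box (r \land s) fails at 0, so \Box \Box (r \land s) is false at 2.
      At 0: \Box (r \land s) requires r \land s at every successor {1}.
        r \land s fails at 1, so \Box (r \land s) is false at 0.
Satisfying worlds: {0}

0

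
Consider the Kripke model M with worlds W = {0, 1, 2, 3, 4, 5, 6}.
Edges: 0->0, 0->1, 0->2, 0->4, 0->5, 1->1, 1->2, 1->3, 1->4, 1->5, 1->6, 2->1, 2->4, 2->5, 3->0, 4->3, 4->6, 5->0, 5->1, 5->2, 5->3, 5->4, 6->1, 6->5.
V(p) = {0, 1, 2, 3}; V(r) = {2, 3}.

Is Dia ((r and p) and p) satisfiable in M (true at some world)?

Yes

Let φ = Dia ((r and p) and p). Evaluate φ at each world:
  0 (successors {0, 1, 2, 4, 5}): φ is true.
  1 (successors {1, 2, 3, 4, 5, 6}): φ is true.
  2 (successors {1, 4, 5}): φ is false.
  3 (successors {0}): φ is false.
  4 (successors {3, 6}): φ is true.
  5 (successors {0, 1, 2, 3, 4}): φ is true.
  6 (successors {1, 5}): φ is false.
Detail at 0 (witness):
  At 0: Dia ((r and p) and p) requires (r and p) and p at some successor in {0, 1, 2, 4, 5}.
    (r and p) and p holds at 2, so Dia ((r and p) and p) is true at 0.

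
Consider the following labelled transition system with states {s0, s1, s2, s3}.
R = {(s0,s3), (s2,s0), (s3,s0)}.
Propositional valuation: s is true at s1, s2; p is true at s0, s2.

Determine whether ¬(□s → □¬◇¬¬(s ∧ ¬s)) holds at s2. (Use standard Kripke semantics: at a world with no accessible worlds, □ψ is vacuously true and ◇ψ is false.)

At s2: □s → □¬◇¬¬(s ∧ ¬s) is true, so ¬(□s → □¬◇¬¬(s ∧ ¬s)) is false.
  At s2: □s is false, □¬◇¬¬(s ∧ ¬s) is true, so □s → □¬◇¬¬(s ∧ ¬s) is true.
    At s2: □s requires s at every successor {s0}.
      s fails at s0, so □s is false at s2.
    At s2: □¬◇¬¬(s ∧ ¬s) requires ¬◇¬¬(s ∧ ¬s) at every successor {s0}.
      At s0: ¬◇¬¬(s ∧ ¬s) is true.
    So □¬◇¬¬(s ∧ ¬s) is true at s2.

No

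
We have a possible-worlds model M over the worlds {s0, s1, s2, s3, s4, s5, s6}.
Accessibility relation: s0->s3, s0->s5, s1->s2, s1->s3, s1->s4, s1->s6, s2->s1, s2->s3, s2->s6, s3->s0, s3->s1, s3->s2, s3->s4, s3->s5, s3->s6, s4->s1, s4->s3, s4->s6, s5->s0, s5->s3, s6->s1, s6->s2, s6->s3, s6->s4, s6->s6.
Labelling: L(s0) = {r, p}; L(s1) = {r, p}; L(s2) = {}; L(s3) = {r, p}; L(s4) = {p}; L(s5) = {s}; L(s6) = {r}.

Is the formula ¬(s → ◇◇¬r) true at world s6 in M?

Recall that ◇ψ holds at a world iff ψ holds at some accessible world.
At s6: s → ◇◇¬r is true, so ¬(s → ◇◇¬r) is false.
  At s6: s is false, ◇◇¬r is true, so s → ◇◇¬r is true.
    At s6: ◇◇¬r requires ◇¬r at some successor in {s1, s2, s3, s4, s6}.
      ◇¬r holds at s1, so ◇◇¬r is true at s6.

No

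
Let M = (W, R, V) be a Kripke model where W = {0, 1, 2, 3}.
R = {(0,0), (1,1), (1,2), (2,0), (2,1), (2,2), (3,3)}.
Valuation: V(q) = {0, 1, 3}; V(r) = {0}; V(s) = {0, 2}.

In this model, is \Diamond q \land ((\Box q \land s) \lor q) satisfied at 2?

Recall that \Box ψ holds at a world iff ψ holds at every accessible world, and \Diamond ψ holds iff ψ holds at some accessible world.
At 2: \Diamond q is true, (\Box q \land s) \lor q is false, so \Diamond q \land ((\Box q \land s) \lor q) is false.
  At 2: \Diamond q requires q at some successor in {0, 1, 2}.
    q holds at 0, so \Diamond q is true at 2.
  At 2: \Box q \land s is false, q is false, so (\Box q \land s) \lor q is false.
    At 2: \Box q is false, s is true, so \Box q \land s is false.
      At 2: \Box q requires q at every successor {0, 1, 2}.
        q fails at 2, so \Box q is false at 2.

No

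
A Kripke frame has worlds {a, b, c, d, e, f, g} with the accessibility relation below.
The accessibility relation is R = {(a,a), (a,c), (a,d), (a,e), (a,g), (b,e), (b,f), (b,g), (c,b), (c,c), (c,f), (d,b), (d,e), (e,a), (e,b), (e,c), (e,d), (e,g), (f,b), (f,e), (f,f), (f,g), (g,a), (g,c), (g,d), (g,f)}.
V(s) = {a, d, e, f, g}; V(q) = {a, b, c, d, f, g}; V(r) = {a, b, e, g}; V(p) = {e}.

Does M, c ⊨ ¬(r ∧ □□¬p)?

Yes

At c: r ∧ □□¬p is false, so ¬(r ∧ □□¬p) is true.
  At c: r is false, □□¬p is false, so r ∧ □□¬p is false.
    At c: □□¬p requires □¬p at every successor {b, c, f}.
      □¬p fails at b, so □□¬p is false at c.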